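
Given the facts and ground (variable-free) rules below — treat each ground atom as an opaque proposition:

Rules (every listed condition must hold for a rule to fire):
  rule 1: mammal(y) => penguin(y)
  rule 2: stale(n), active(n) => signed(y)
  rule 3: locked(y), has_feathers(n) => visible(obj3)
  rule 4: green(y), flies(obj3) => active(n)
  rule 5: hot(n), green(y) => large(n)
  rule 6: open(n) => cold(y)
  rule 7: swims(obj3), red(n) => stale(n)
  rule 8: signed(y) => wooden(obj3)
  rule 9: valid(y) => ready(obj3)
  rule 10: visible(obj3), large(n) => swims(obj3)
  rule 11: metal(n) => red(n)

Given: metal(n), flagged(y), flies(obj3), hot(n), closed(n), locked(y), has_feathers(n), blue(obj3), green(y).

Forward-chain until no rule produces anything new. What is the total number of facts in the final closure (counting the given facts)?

Round 1 — rule 3, rule 4, rule 5, rule 11, derive visible(obj3), active(n), large(n), red(n).
Round 2 — rule 10, derive swims(obj3).
Round 3 — rule 7, derive stale(n).
Round 4 — rule 2, derive signed(y).
Round 5 — rule 8, derive wooden(obj3).
Closure: {active(n), blue(obj3), closed(n), flagged(y), flies(obj3), green(y), has_feathers(n), hot(n), large(n), locked(y), metal(n), red(n), signed(y), stale(n), swims(obj3), visible(obj3), wooden(obj3)} — 17 facts.

17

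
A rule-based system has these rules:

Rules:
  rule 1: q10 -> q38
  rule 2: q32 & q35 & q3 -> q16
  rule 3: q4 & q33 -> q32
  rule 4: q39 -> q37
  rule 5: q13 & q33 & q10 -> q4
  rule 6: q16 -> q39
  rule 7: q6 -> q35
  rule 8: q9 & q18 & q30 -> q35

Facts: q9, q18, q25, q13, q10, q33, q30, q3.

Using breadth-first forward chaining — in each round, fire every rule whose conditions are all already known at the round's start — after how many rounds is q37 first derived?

Round 1: rule 1 [q10 -> q38]; rule 5 [q13 & q33 & q10 -> q4]; rule 8 [q9 & q18 & q30 -> q35]. New: q38, q4, q35.
Round 2: rule 3 [q4 & q33 -> q32]. New: q32.
Round 3: rule 2 [q32 & q35 & q3 -> q16]. New: q16.
Round 4: rule 6 [q16 -> q39]. New: q39.
Round 5: rule 4 [q39 -> q37]. New: q37.
q37 first appears in round 5.

5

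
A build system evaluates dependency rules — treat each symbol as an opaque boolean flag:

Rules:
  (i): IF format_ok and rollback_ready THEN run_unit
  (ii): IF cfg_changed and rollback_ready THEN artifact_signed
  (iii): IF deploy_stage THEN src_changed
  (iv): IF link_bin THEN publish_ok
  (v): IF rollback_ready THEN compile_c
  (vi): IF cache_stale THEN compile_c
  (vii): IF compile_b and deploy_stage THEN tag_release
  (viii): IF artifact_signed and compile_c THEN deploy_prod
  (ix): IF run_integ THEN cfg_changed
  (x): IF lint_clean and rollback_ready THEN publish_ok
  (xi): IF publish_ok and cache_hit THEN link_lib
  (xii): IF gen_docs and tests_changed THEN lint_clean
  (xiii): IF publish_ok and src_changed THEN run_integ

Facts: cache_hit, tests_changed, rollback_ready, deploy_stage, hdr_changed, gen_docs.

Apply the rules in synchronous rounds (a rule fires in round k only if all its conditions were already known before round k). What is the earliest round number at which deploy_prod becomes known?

Round 1: (iii) [IF deploy_stage THEN src_changed]; (v) [IF rollback_ready THEN compile_c]; (xii) [IF gen_docs and tests_changed THEN lint_clean]. New: src_changed, compile_c, lint_clean.
Round 2: (x) [IF lint_clean and rollback_ready THEN publish_ok]. New: publish_ok.
Round 3: (xi) [IF publish_ok and cache_hit THEN link_lib]; (xiii) [IF publish_ok and src_changed THEN run_integ]. New: link_lib, run_integ.
Round 4: (ix) [IF run_integ THEN cfg_changed]. New: cfg_changed.
Round 5: (ii) [IF cfg_changed and rollback_ready THEN artifact_signed]. New: artifact_signed.
Round 6: (viii) [IF artifact_signed and compile_c THEN deploy_prod]. New: deploy_prod.
deploy_prod first appears in round 6.

6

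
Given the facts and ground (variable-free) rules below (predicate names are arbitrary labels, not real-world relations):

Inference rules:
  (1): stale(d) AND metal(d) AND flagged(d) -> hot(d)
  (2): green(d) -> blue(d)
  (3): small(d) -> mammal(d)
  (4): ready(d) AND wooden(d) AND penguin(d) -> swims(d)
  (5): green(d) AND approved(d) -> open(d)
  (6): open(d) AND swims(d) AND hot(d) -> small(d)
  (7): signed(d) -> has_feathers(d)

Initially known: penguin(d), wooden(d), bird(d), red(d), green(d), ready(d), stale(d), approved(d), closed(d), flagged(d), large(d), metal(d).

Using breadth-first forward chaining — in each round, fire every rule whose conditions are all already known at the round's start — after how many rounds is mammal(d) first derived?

3

Round 1: (1) [stale(d) AND metal(d) AND flagged(d) -> hot(d)]; (2) [green(d) -> blue(d)]; (4) [ready(d) AND wooden(d) AND penguin(d) -> swims(d)]; (5) [green(d) AND approved(d) -> open(d)]. New: hot(d), blue(d), swims(d), open(d).
Round 2: (6) [open(d) AND swims(d) AND hot(d) -> small(d)]. New: small(d).
Round 3: (3) [small(d) -> mammal(d)]. New: mammal(d).
mammal(d) first appears in round 3.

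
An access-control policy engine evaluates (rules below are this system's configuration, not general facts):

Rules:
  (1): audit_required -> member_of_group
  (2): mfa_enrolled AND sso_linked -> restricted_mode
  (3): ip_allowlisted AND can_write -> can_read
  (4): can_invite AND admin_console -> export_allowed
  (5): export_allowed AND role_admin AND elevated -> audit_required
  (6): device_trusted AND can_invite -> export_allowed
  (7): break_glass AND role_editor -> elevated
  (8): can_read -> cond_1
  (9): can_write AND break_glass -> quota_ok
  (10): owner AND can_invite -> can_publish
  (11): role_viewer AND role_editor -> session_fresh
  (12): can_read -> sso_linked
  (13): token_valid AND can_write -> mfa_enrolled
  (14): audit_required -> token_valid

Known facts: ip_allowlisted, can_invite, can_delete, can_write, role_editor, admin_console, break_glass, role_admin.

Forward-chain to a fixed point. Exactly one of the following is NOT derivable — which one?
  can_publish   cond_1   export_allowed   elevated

can_publish

Round 1 fires (3), (4), (7), (9), giving can_read, export_allowed, elevated, quota_ok.
Round 2 fires (5), (8), (12), giving audit_required, cond_1, sso_linked.
Round 3 fires (1), (14), giving member_of_group, token_valid.
Round 4 fires (13), giving mfa_enrolled.
Round 5 fires (2), giving restricted_mode.
Derived: export_allowed (round 1), cond_1 (round 2), elevated (round 1). can_publish never appears in any round.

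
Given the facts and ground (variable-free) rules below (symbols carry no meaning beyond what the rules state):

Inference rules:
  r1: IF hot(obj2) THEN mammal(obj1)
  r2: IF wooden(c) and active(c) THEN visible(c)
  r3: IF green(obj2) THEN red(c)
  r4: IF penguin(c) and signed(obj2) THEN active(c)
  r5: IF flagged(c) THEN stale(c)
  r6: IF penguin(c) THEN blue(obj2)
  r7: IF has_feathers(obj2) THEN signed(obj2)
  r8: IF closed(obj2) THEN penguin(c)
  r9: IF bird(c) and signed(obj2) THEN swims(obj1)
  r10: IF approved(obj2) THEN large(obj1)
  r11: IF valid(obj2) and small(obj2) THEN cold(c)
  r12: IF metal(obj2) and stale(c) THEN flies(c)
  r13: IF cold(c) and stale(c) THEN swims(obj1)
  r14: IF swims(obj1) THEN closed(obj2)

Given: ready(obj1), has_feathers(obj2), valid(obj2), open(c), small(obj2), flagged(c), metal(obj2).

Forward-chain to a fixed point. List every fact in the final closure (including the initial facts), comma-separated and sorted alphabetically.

active(c), blue(obj2), closed(obj2), cold(c), flagged(c), flies(c), has_feathers(obj2), metal(obj2), open(c), penguin(c), ready(obj1), signed(obj2), small(obj2), stale(c), swims(obj1), valid(obj2)

Round 1 fires r5, r7, r11, giving stale(c), signed(obj2), cold(c).
Round 2 fires r12, r13, giving flies(c), swims(obj1).
Round 3 fires r14, giving closed(obj2).
Round 4 fires r8, giving penguin(c).
Round 5 fires r4, r6, giving active(c), blue(obj2).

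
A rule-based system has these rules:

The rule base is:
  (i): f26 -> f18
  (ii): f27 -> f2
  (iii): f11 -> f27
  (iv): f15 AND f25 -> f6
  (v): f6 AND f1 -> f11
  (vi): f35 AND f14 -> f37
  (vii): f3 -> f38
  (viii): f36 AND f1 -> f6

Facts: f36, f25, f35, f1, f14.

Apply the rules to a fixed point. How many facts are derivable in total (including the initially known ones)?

Round 1: (vi) [f35 AND f14 -> f37]; (viii) [f36 AND f1 -> f6]. Adds f37, f6.
Round 2: (v) [f6 AND f1 -> f11]. Adds f11.
Round 3: (iii) [f11 -> f27]. Adds f27.
Round 4: (ii) [f27 -> f2]. Adds f2.
Closure: {f1, f11, f14, f2, f25, f27, f35, f36, f37, f6} — 10 facts.

10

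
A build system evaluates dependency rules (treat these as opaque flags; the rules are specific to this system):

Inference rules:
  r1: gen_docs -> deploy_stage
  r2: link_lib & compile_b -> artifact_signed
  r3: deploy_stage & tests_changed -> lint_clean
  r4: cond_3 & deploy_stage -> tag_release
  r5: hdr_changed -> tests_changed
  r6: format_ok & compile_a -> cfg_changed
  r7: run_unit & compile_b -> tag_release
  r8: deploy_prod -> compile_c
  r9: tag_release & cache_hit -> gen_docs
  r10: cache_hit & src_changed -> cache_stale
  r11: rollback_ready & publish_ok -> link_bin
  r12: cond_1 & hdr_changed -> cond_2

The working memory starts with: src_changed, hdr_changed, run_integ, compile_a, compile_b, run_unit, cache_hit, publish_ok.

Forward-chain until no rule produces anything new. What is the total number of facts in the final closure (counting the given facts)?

Round 1 fires r5, r7, r10, giving tests_changed, tag_release, cache_stale.
Round 2 fires r9, giving gen_docs.
Round 3 fires r1, giving deploy_stage.
Round 4 fires r3, giving lint_clean.
Closure: {cache_hit, cache_stale, compile_a, compile_b, deploy_stage, gen_docs, hdr_changed, lint_clean, publish_ok, run_integ, run_unit, src_changed, tag_release, tests_changed} — 14 facts.

14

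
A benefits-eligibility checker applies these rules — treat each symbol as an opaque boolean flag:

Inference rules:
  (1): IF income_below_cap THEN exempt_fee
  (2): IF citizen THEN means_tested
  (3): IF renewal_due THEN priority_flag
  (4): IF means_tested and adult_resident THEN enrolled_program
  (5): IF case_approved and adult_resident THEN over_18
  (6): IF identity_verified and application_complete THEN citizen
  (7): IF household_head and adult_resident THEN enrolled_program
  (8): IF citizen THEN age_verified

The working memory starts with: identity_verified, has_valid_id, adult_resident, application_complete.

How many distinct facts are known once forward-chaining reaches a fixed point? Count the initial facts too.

Round 1: (6) [IF identity_verified and application_complete THEN citizen]. New: citizen.
Round 2: (2) [IF citizen THEN means_tested]; (8) [IF citizen THEN age_verified]. New: means_tested, age_verified.
Round 3: (4) [IF means_tested and adult_resident THEN enrolled_program]. New: enrolled_program.
Closure: {adult_resident, age_verified, application_complete, citizen, enrolled_program, has_valid_id, identity_verified, means_tested} — 8 facts.

8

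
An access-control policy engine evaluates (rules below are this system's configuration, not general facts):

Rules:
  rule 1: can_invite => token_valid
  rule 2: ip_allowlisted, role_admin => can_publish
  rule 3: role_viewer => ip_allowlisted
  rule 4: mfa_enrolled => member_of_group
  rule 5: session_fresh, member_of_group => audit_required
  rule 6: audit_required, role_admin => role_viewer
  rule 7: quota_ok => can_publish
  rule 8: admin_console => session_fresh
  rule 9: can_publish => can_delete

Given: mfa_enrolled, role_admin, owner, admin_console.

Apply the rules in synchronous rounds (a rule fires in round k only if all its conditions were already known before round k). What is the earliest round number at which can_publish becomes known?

5

[1] rule 4 [mfa_enrolled => member_of_group]; rule 8 [admin_console => session_fresh]. ⇒ new: member_of_group, session_fresh.
[2] rule 5 [session_fresh, member_of_group => audit_required]. ⇒ new: audit_required.
[3] rule 6 [audit_required, role_admin => role_viewer]. ⇒ new: role_viewer.
[4] rule 3 [role_viewer => ip_allowlisted]. ⇒ new: ip_allowlisted.
[5] rule 2 [ip_allowlisted, role_admin => can_publish]. ⇒ new: can_publish.
can_publish first appears in round 5.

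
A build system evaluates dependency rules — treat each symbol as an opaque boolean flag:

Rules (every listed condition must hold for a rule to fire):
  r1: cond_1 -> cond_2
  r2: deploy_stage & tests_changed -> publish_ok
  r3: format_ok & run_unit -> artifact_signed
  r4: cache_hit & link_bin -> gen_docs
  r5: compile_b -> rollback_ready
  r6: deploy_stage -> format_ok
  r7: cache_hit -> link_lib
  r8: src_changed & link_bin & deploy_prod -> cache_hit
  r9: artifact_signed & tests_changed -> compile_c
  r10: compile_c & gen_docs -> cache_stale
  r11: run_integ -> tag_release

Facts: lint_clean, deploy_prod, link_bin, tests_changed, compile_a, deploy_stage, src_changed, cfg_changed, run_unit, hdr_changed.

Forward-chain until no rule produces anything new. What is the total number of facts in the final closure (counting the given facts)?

18

Round 1 fires r2, r6, r8, giving publish_ok, format_ok, cache_hit.
Round 2 fires r3, r4, r7, giving artifact_signed, gen_docs, link_lib.
Round 3 fires r9, giving compile_c.
Round 4 fires r10, giving cache_stale.
Closure: {artifact_signed, cache_hit, cache_stale, cfg_changed, compile_a, compile_c, deploy_prod, deploy_stage, format_ok, gen_docs, hdr_changed, link_bin, link_lib, lint_clean, publish_ok, run_unit, src_changed, tests_changed} — 18 facts.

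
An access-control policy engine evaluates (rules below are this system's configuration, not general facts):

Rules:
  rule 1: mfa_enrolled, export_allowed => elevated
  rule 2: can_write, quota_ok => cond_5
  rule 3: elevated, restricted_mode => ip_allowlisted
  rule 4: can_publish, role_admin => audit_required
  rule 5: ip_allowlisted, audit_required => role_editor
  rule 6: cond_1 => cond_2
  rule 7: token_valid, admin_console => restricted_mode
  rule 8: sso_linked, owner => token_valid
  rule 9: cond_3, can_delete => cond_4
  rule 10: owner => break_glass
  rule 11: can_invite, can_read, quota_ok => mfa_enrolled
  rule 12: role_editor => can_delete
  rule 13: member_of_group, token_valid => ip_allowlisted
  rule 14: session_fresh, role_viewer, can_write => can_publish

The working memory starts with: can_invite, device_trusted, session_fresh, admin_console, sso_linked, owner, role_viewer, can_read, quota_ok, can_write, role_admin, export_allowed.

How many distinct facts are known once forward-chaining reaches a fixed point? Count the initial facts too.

23

Round 1 — rule 2, rule 8, rule 10, rule 11, rule 14, derive cond_5, token_valid, break_glass, mfa_enrolled, can_publish.
Round 2 — rule 1, rule 4, rule 7, derive elevated, audit_required, restricted_mode.
Round 3 — rule 3, derive ip_allowlisted.
Round 4 — rule 5, derive role_editor.
Round 5 — rule 12, derive can_delete.
Closure: {admin_console, audit_required, break_glass, can_delete, can_invite, can_publish, can_read, can_write, cond_5, device_trusted, elevated, export_allowed, ip_allowlisted, mfa_enrolled, owner, quota_ok, restricted_mode, role_admin, role_editor, role_viewer, session_fresh, sso_linked, token_valid} — 23 facts.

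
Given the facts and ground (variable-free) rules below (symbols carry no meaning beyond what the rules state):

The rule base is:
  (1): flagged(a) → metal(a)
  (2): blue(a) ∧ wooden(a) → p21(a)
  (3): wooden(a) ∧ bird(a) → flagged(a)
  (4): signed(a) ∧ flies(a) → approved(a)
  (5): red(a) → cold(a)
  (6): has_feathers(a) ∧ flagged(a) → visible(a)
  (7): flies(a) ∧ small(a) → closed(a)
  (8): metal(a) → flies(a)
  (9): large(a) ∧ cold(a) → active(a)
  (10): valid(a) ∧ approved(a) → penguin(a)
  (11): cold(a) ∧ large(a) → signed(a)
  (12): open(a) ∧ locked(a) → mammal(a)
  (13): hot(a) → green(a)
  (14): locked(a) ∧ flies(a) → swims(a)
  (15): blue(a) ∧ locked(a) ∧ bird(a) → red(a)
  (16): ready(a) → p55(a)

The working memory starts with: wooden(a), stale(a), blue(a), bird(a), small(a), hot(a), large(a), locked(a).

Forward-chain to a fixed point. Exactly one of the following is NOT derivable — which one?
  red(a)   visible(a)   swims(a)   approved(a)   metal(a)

Round 1: (2) [blue(a) ∧ wooden(a) → p21(a)]; (3) [wooden(a) ∧ bird(a) → flagged(a)]; (13) [hot(a) → green(a)]; (15) [blue(a) ∧ locked(a) ∧ bird(a) → red(a)]. Adds p21(a), flagged(a), green(a), red(a).
Round 2: (1) [flagged(a) → metal(a)]; (5) [red(a) → cold(a)]. Adds metal(a), cold(a).
Round 3: (8) [metal(a) → flies(a)]; (9) [large(a) ∧ cold(a) → active(a)]; (11) [cold(a) ∧ large(a) → signed(a)]. Adds flies(a), active(a), signed(a).
Round 4: (4) [signed(a) ∧ flies(a) → approved(a)]; (7) [flies(a) ∧ small(a) → closed(a)]; (14) [locked(a) ∧ flies(a) → swims(a)]. Adds approved(a), closed(a), swims(a).
Derived: swims(a) (round 4), red(a) (round 1), metal(a) (round 2), approved(a) (round 4). visible(a) never appears in any round.

visible(a)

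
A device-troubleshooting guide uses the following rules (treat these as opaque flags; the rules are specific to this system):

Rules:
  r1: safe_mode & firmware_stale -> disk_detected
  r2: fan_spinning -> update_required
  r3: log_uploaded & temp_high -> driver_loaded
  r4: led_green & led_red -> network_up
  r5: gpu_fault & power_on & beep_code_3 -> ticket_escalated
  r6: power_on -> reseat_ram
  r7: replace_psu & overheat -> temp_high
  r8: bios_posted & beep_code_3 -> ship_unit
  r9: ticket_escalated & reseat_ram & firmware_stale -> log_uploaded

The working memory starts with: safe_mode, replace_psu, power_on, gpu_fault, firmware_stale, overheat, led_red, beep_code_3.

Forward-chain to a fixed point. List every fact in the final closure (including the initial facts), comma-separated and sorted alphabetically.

Round 1 — r1, r5, r6, r7, derive disk_detected, ticket_escalated, reseat_ram, temp_high.
Round 2 — r9, derive log_uploaded.
Round 3 — r3, derive driver_loaded.

beep_code_3, disk_detected, driver_loaded, firmware_stale, gpu_fault, led_red, log_uploaded, overheat, power_on, replace_psu, reseat_ram, safe_mode, temp_high, ticket_escalated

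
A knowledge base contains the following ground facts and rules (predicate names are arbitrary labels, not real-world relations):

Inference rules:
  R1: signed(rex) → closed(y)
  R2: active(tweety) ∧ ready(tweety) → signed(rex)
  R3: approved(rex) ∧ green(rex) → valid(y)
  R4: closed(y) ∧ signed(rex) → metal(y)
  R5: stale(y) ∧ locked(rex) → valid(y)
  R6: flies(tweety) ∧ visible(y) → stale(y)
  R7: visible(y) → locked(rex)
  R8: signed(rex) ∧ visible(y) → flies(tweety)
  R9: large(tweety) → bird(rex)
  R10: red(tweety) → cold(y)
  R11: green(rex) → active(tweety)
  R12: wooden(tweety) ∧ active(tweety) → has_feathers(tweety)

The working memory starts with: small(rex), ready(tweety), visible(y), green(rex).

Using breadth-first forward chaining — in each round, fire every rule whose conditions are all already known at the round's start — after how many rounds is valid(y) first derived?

5

Round 1: R7 [visible(y) → locked(rex)]; R11 [green(rex) → active(tweety)]. Adds locked(rex), active(tweety).
Round 2: R2 [active(tweety) ∧ ready(tweety) → signed(rex)]. Adds signed(rex).
Round 3: R1 [signed(rex) → closed(y)]; R8 [signed(rex) ∧ visible(y) → flies(tweety)]. Adds closed(y), flies(tweety).
Round 4: R4 [closed(y) ∧ signed(rex) → metal(y)]; R6 [flies(tweety) ∧ visible(y) → stale(y)]. Adds metal(y), stale(y).
Round 5: R5 [stale(y) ∧ locked(rex) → valid(y)]. Adds valid(y).
valid(y) first appears in round 5.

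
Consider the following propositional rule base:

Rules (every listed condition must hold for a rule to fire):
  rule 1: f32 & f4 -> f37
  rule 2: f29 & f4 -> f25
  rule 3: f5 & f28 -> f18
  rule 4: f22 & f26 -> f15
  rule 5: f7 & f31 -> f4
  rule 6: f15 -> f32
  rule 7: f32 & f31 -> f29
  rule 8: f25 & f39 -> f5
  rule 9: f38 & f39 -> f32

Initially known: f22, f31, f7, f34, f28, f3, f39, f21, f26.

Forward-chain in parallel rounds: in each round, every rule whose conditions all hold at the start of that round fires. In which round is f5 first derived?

5

Round 1: rule 4 [f22 & f26 -> f15]; rule 5 [f7 & f31 -> f4]. New: f15, f4.
Round 2: rule 6 [f15 -> f32]. New: f32.
Round 3: rule 1 [f32 & f4 -> f37]; rule 7 [f32 & f31 -> f29]. New: f37, f29.
Round 4: rule 2 [f29 & f4 -> f25]. New: f25.
Round 5: rule 8 [f25 & f39 -> f5]. New: f5.
f5 first appears in round 5.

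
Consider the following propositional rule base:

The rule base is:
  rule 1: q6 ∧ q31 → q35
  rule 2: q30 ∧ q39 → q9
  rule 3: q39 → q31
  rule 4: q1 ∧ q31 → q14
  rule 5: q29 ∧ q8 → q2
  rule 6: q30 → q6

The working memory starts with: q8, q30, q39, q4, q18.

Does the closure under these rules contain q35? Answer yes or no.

yes

Round 1 fires rule 2, rule 3, rule 6, giving q9, q31, q6.
Round 2 fires rule 1, giving q35.
q35 appears in round 2, so it is derivable.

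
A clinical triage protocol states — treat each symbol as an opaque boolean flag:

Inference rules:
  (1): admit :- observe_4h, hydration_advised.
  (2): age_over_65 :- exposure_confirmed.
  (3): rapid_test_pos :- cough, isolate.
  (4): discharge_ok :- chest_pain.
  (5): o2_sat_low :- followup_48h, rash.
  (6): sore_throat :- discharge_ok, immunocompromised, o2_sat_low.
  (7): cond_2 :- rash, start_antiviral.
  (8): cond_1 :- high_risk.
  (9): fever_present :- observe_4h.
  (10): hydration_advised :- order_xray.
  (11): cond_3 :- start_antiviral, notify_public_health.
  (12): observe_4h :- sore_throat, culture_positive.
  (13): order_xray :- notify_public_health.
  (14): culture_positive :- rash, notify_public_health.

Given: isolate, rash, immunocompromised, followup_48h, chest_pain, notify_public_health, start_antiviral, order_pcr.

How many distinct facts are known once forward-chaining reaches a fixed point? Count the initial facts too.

19

[1] (4) [discharge_ok :- chest_pain.]; (5) [o2_sat_low :- followup_48h, rash.]; (7) [cond_2 :- rash, start_antiviral.]; (11) [cond_3 :- start_antiviral, notify_public_health.]; (13) [order_xray :- notify_public_health.]; (14) [culture_positive :- rash, notify_public_health.]. ⇒ new: discharge_ok, o2_sat_low, cond_2, cond_3, order_xray, culture_positive.
[2] (6) [sore_throat :- discharge_ok, immunocompromised, o2_sat_low.]; (10) [hydration_advised :- order_xray.]. ⇒ new: sore_throat, hydration_advised.
[3] (12) [observe_4h :- sore_throat, culture_positive.]. ⇒ new: observe_4h.
[4] (1) [admit :- observe_4h, hydration_advised.]; (9) [fever_present :- observe_4h.]. ⇒ new: admit, fever_present.
Closure: {admit, chest_pain, cond_2, cond_3, culture_positive, discharge_ok, fever_present, followup_48h, hydration_advised, immunocompromised, isolate, notify_public_health, o2_sat_low, observe_4h, order_pcr, order_xray, rash, sore_throat, start_antiviral} — 19 facts.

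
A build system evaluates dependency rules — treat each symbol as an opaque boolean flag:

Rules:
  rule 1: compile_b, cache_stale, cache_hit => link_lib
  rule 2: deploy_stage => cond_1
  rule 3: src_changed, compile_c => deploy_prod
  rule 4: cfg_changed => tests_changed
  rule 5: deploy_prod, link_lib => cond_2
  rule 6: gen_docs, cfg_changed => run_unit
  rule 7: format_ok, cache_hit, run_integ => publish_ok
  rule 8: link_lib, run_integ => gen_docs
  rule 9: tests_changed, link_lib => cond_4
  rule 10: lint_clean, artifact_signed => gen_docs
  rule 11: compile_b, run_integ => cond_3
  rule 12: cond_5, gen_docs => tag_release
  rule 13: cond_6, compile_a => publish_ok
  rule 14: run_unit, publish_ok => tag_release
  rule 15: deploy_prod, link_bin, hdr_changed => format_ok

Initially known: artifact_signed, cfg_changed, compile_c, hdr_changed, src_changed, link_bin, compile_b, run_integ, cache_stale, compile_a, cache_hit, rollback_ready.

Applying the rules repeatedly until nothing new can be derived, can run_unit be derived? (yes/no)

Round 1: rule 1 [compile_b, cache_stale, cache_hit => link_lib]; rule 3 [src_changed, compile_c => deploy_prod]; rule 4 [cfg_changed => tests_changed]; rule 11 [compile_b, run_integ => cond_3]. Adds link_lib, deploy_prod, tests_changed, cond_3.
Round 2: rule 5 [deploy_prod, link_lib => cond_2]; rule 8 [link_lib, run_integ => gen_docs]; rule 9 [tests_changed, link_lib => cond_4]; rule 15 [deploy_prod, link_bin, hdr_changed => format_ok]. Adds cond_2, gen_docs, cond_4, format_ok.
Round 3: rule 6 [gen_docs, cfg_changed => run_unit]; rule 7 [format_ok, cache_hit, run_integ => publish_ok]. Adds run_unit, publish_ok.
Round 4: rule 14 [run_unit, publish_ok => tag_release]. Adds tag_release.
run_unit appears in round 3, so it is derivable.

yes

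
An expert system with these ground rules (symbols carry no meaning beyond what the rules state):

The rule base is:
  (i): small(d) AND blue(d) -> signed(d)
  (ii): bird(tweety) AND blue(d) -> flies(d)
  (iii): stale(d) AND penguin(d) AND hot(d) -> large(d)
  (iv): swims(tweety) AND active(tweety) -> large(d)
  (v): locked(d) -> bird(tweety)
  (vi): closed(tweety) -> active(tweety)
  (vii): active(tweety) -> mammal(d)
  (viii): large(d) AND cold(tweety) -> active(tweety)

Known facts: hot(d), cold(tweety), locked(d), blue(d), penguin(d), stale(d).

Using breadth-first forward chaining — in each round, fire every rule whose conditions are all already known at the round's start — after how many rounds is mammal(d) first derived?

Round 1 fires (iii), (v), giving large(d), bird(tweety).
Round 2 fires (ii), (viii), giving flies(d), active(tweety).
Round 3 fires (vii), giving mammal(d).
mammal(d) first appears in round 3.

3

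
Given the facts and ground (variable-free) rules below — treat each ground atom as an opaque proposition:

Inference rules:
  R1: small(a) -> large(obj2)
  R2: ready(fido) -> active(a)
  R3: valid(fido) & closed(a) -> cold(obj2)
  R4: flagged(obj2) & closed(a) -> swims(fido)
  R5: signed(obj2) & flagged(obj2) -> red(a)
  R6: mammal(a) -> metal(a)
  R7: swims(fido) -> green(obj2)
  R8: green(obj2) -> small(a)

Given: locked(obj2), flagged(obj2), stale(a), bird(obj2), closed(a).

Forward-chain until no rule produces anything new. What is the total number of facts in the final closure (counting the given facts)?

Round 1: R4 [flagged(obj2) & closed(a) -> swims(fido)]. Adds swims(fido).
Round 2: R7 [swims(fido) -> green(obj2)]. Adds green(obj2).
Round 3: R8 [green(obj2) -> small(a)]. Adds small(a).
Round 4: R1 [small(a) -> large(obj2)]. Adds large(obj2).
Closure: {bird(obj2), closed(a), flagged(obj2), green(obj2), large(obj2), locked(obj2), small(a), stale(a), swims(fido)} — 9 facts.

9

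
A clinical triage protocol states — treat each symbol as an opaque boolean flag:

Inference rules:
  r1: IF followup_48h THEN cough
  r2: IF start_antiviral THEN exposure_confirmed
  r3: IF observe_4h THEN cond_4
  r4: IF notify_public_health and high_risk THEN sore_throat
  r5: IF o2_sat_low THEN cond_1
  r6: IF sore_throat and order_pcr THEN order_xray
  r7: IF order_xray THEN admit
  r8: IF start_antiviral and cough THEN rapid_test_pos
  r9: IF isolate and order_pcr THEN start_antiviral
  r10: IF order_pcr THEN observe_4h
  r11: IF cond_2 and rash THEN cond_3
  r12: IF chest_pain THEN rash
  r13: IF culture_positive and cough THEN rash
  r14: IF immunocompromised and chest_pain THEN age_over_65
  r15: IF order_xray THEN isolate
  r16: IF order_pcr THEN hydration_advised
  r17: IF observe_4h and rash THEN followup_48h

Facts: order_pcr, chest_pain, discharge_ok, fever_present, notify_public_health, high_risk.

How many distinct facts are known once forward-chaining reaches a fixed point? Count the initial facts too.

[1] r4 [IF notify_public_health and high_risk THEN sore_throat]; r10 [IF order_pcr THEN observe_4h]; r12 [IF chest_pain THEN rash]; r16 [IF order_pcr THEN hydration_advised]. ⇒ new: sore_throat, observe_4h, rash, hydration_advised.
[2] r3 [IF observe_4h THEN cond_4]; r6 [IF sore_throat and order_pcr THEN order_xray]; r17 [IF observe_4h and rash THEN followup_48h]. ⇒ new: cond_4, order_xray, followup_48h.
[3] r1 [IF followup_48h THEN cough]; r7 [IF order_xray THEN admit]; r15 [IF order_xray THEN isolate]. ⇒ new: cough, admit, isolate.
[4] r9 [IF isolate and order_pcr THEN start_antiviral]. ⇒ new: start_antiviral.
[5] r2 [IF start_antiviral THEN exposure_confirmed]; r8 [IF start_antiviral and cough THEN rapid_test_pos]. ⇒ new: exposure_confirmed, rapid_test_pos.
Closure: {admit, chest_pain, cond_4, cough, discharge_ok, exposure_confirmed, fever_present, followup_48h, high_risk, hydration_advised, isolate, notify_public_health, observe_4h, order_pcr, order_xray, rapid_test_pos, rash, sore_throat, start_antiviral} — 19 facts.

19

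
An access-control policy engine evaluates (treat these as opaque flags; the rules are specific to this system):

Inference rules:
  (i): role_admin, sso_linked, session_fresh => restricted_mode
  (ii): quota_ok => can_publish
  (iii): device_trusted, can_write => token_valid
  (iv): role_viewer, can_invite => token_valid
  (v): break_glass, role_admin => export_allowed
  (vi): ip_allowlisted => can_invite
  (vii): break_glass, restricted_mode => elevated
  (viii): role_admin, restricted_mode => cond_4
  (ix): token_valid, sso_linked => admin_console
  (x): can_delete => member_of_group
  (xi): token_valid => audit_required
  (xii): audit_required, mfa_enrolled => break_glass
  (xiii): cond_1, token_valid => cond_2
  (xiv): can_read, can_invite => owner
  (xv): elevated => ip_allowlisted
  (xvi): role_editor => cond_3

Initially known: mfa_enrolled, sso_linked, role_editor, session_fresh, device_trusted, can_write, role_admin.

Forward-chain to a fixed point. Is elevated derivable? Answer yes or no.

yes

[1] (i) [role_admin, sso_linked, session_fresh => restricted_mode]; (iii) [device_trusted, can_write => token_valid]; (xvi) [role_editor => cond_3]. ⇒ new: restricted_mode, token_valid, cond_3.
[2] (viii) [role_admin, restricted_mode => cond_4]; (ix) [token_valid, sso_linked => admin_console]; (xi) [token_valid => audit_required]. ⇒ new: cond_4, admin_console, audit_required.
[3] (xii) [audit_required, mfa_enrolled => break_glass]. ⇒ new: break_glass.
[4] (v) [break_glass, role_admin => export_allowed]; (vii) [break_glass, restricted_mode => elevated]. ⇒ new: export_allowed, elevated.
[5] (xv) [elevated => ip_allowlisted]. ⇒ new: ip_allowlisted.
[6] (vi) [ip_allowlisted => can_invite]. ⇒ new: can_invite.
elevated appears in round 4, so it is derivable.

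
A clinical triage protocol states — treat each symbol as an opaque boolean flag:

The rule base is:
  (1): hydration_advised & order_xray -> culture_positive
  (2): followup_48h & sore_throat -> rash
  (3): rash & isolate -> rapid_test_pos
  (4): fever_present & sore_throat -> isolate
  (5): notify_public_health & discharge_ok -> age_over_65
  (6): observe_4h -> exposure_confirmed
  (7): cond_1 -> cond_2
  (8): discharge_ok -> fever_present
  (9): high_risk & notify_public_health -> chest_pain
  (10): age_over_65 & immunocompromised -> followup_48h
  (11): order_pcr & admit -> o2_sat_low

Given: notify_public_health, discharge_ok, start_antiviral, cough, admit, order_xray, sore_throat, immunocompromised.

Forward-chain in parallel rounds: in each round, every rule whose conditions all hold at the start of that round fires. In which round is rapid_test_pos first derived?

Round 1 fires (5), (8), giving age_over_65, fever_present.
Round 2 fires (4), (10), giving isolate, followup_48h.
Round 3 fires (2), giving rash.
Round 4 fires (3), giving rapid_test_pos.
rapid_test_pos first appears in round 4.

4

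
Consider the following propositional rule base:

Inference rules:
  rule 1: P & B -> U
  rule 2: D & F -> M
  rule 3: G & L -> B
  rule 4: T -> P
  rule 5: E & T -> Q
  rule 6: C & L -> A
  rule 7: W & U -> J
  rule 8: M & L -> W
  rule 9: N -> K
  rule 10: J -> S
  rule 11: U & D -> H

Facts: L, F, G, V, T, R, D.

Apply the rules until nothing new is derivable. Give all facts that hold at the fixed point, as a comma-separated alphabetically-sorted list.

Round 1: rule 2 [D & F -> M]; rule 3 [G & L -> B]; rule 4 [T -> P]. New: M, B, P.
Round 2: rule 1 [P & B -> U]; rule 8 [M & L -> W]. New: U, W.
Round 3: rule 7 [W & U -> J]; rule 11 [U & D -> H]. New: J, H.
Round 4: rule 10 [J -> S]. New: S.

B, D, F, G, H, J, L, M, P, R, S, T, U, V, W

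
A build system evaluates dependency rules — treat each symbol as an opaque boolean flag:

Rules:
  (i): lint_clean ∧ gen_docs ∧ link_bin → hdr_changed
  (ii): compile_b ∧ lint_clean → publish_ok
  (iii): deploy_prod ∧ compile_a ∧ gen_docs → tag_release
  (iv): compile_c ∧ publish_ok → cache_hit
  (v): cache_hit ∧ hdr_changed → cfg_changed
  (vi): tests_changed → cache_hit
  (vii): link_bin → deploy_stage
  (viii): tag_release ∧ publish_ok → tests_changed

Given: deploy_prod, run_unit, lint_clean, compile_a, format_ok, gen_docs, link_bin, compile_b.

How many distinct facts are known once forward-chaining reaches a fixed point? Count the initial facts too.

15

Round 1 — (i), (ii), (iii), (vii), derive hdr_changed, publish_ok, tag_release, deploy_stage.
Round 2 — (viii), derive tests_changed.
Round 3 — (vi), derive cache_hit.
Round 4 — (v), derive cfg_changed.
Closure: {cache_hit, cfg_changed, compile_a, compile_b, deploy_prod, deploy_stage, format_ok, gen_docs, hdr_changed, link_bin, lint_clean, publish_ok, run_unit, tag_release, tests_changed} — 15 facts.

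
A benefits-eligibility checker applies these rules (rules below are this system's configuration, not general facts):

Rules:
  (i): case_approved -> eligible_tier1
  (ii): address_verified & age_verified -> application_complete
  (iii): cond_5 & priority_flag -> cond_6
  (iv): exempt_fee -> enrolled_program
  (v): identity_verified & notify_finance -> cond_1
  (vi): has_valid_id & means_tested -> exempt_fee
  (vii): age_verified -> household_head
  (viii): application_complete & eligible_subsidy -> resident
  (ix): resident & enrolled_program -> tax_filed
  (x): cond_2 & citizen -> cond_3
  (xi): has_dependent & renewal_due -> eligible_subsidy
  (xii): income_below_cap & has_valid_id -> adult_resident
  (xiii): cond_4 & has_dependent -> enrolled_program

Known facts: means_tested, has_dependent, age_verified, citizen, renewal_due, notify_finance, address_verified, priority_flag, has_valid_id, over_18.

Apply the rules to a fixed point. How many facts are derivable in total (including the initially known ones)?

17

[1] (ii) [address_verified & age_verified -> application_complete]; (vi) [has_valid_id & means_tested -> exempt_fee]; (vii) [age_verified -> household_head]; (xi) [has_dependent & renewal_due -> eligible_subsidy]. ⇒ new: application_complete, exempt_fee, household_head, eligible_subsidy.
[2] (iv) [exempt_fee -> enrolled_program]; (viii) [application_complete & eligible_subsidy -> resident]. ⇒ new: enrolled_program, resident.
[3] (ix) [resident & enrolled_program -> tax_filed]. ⇒ new: tax_filed.
Closure: {address_verified, age_verified, application_complete, citizen, eligible_subsidy, enrolled_program, exempt_fee, has_dependent, has_valid_id, household_head, means_tested, notify_finance, over_18, priority_flag, renewal_due, resident, tax_filed} — 17 facts.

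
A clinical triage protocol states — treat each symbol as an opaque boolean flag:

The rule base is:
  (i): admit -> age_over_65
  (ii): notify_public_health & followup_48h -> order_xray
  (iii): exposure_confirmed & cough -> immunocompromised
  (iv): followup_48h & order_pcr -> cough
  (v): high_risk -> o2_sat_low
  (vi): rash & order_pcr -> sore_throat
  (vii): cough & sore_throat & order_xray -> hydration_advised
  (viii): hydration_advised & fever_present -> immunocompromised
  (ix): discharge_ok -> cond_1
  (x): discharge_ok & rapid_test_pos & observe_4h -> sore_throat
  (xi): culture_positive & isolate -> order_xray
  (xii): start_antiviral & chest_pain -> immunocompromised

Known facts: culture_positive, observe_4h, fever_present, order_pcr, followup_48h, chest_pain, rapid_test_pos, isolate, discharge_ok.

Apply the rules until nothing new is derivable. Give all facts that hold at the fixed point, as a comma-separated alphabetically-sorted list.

chest_pain, cond_1, cough, culture_positive, discharge_ok, fever_present, followup_48h, hydration_advised, immunocompromised, isolate, observe_4h, order_pcr, order_xray, rapid_test_pos, sore_throat

Round 1 — (iv), (ix), (x), (xi), derive cough, cond_1, sore_throat, order_xray.
Round 2 — (vii), derive hydration_advised.
Round 3 — (viii), derive immunocompromised.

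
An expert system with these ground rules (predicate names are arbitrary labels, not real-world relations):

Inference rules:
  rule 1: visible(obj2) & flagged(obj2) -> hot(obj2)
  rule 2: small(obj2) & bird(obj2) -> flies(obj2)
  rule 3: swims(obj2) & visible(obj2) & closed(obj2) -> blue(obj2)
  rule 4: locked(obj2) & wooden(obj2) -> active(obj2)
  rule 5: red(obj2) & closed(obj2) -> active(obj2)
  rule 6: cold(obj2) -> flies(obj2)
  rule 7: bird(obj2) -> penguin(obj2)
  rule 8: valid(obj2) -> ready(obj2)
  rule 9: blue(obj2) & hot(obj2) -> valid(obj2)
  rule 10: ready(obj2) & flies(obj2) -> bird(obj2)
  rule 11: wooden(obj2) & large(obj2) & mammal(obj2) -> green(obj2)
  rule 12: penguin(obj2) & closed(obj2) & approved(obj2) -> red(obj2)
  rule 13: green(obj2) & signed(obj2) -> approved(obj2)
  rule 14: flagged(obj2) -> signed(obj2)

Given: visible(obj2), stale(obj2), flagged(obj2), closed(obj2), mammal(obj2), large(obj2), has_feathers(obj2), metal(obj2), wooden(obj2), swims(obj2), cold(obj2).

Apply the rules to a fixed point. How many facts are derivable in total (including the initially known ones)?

Round 1: rule 1 [visible(obj2) & flagged(obj2) -> hot(obj2)]; rule 3 [swims(obj2) & visible(obj2) & closed(obj2) -> blue(obj2)]; rule 6 [cold(obj2) -> flies(obj2)]; rule 11 [wooden(obj2) & large(obj2) & mammal(obj2) -> green(obj2)]; rule 14 [flagged(obj2) -> signed(obj2)]. New: hot(obj2), blue(obj2), flies(obj2), green(obj2), signed(obj2).
Round 2: rule 9 [blue(obj2) & hot(obj2) -> valid(obj2)]; rule 13 [green(obj2) & signed(obj2) -> approved(obj2)]. New: valid(obj2), approved(obj2).
Round 3: rule 8 [valid(obj2) -> ready(obj2)]. New: ready(obj2).
Round 4: rule 10 [ready(obj2) & flies(obj2) -> bird(obj2)]. New: bird(obj2).
Round 5: rule 7 [bird(obj2) -> penguin(obj2)]. New: penguin(obj2).
Round 6: rule 12 [penguin(obj2) & closed(obj2) & approved(obj2) -> red(obj2)]. New: red(obj2).
Round 7: rule 5 [red(obj2) & closed(obj2) -> active(obj2)]. New: active(obj2).
Closure: {active(obj2), approved(obj2), bird(obj2), blue(obj2), closed(obj2), cold(obj2), flagged(obj2), flies(obj2), green(obj2), has_feathers(obj2), hot(obj2), large(obj2), mammal(obj2), metal(obj2), penguin(obj2), ready(obj2), red(obj2), signed(obj2), stale(obj2), swims(obj2), valid(obj2), visible(obj2), wooden(obj2)} — 23 facts.

23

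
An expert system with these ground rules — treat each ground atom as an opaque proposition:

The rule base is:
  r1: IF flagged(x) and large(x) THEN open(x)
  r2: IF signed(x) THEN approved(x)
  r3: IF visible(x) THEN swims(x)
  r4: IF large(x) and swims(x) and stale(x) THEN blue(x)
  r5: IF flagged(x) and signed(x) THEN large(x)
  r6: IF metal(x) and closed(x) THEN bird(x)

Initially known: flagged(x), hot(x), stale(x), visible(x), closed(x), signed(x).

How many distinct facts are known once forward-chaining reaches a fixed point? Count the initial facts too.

Round 1: r2 [IF signed(x) THEN approved(x)]; r3 [IF visible(x) THEN swims(x)]; r5 [IF flagged(x) and signed(x) THEN large(x)]. New: approved(x), swims(x), large(x).
Round 2: r1 [IF flagged(x) and large(x) THEN open(x)]; r4 [IF large(x) and swims(x) and stale(x) THEN blue(x)]. New: open(x), blue(x).
Closure: {approved(x), blue(x), closed(x), flagged(x), hot(x), large(x), open(x), signed(x), stale(x), swims(x), visible(x)} — 11 facts.

11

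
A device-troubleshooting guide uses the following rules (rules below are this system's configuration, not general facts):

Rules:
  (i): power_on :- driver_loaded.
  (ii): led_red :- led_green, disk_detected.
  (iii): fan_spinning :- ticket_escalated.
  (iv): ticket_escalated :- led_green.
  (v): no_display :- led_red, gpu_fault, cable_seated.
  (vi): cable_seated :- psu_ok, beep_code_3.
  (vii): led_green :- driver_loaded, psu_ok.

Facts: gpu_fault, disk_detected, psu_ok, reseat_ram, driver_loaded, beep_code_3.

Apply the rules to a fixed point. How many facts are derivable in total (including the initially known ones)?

[1] (i) [power_on :- driver_loaded.]; (vi) [cable_seated :- psu_ok, beep_code_3.]; (vii) [led_green :- driver_loaded, psu_ok.]. ⇒ new: power_on, cable_seated, led_green.
[2] (ii) [led_red :- led_green, disk_detected.]; (iv) [ticket_escalated :- led_green.]. ⇒ new: led_red, ticket_escalated.
[3] (iii) [fan_spinning :- ticket_escalated.]; (v) [no_display :- led_red, gpu_fault, cable_seated.]. ⇒ new: fan_spinning, no_display.
Closure: {beep_code_3, cable_seated, disk_detected, driver_loaded, fan_spinning, gpu_fault, led_green, led_red, no_display, power_on, psu_ok, reseat_ram, ticket_escalated} — 13 facts.

13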